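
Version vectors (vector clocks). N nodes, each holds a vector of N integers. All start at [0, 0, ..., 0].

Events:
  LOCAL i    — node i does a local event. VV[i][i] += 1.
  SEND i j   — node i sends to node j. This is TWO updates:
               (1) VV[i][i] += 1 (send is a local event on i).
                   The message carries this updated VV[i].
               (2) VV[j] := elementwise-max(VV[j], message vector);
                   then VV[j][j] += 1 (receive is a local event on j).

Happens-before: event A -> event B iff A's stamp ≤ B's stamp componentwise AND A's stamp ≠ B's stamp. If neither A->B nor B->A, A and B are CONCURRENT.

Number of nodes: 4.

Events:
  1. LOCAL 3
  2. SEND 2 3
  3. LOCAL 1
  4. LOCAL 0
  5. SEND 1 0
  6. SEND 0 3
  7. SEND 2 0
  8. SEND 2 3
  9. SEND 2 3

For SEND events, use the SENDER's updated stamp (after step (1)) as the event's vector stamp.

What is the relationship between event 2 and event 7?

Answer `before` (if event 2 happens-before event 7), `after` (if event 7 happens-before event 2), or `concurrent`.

Initial: VV[0]=[0, 0, 0, 0]
Initial: VV[1]=[0, 0, 0, 0]
Initial: VV[2]=[0, 0, 0, 0]
Initial: VV[3]=[0, 0, 0, 0]
Event 1: LOCAL 3: VV[3][3]++ -> VV[3]=[0, 0, 0, 1]
Event 2: SEND 2->3: VV[2][2]++ -> VV[2]=[0, 0, 1, 0], msg_vec=[0, 0, 1, 0]; VV[3]=max(VV[3],msg_vec) then VV[3][3]++ -> VV[3]=[0, 0, 1, 2]
Event 3: LOCAL 1: VV[1][1]++ -> VV[1]=[0, 1, 0, 0]
Event 4: LOCAL 0: VV[0][0]++ -> VV[0]=[1, 0, 0, 0]
Event 5: SEND 1->0: VV[1][1]++ -> VV[1]=[0, 2, 0, 0], msg_vec=[0, 2, 0, 0]; VV[0]=max(VV[0],msg_vec) then VV[0][0]++ -> VV[0]=[2, 2, 0, 0]
Event 6: SEND 0->3: VV[0][0]++ -> VV[0]=[3, 2, 0, 0], msg_vec=[3, 2, 0, 0]; VV[3]=max(VV[3],msg_vec) then VV[3][3]++ -> VV[3]=[3, 2, 1, 3]
Event 7: SEND 2->0: VV[2][2]++ -> VV[2]=[0, 0, 2, 0], msg_vec=[0, 0, 2, 0]; VV[0]=max(VV[0],msg_vec) then VV[0][0]++ -> VV[0]=[4, 2, 2, 0]
Event 8: SEND 2->3: VV[2][2]++ -> VV[2]=[0, 0, 3, 0], msg_vec=[0, 0, 3, 0]; VV[3]=max(VV[3],msg_vec) then VV[3][3]++ -> VV[3]=[3, 2, 3, 4]
Event 9: SEND 2->3: VV[2][2]++ -> VV[2]=[0, 0, 4, 0], msg_vec=[0, 0, 4, 0]; VV[3]=max(VV[3],msg_vec) then VV[3][3]++ -> VV[3]=[3, 2, 4, 5]
Event 2 stamp: [0, 0, 1, 0]
Event 7 stamp: [0, 0, 2, 0]
[0, 0, 1, 0] <= [0, 0, 2, 0]? True
[0, 0, 2, 0] <= [0, 0, 1, 0]? False
Relation: before

Answer: before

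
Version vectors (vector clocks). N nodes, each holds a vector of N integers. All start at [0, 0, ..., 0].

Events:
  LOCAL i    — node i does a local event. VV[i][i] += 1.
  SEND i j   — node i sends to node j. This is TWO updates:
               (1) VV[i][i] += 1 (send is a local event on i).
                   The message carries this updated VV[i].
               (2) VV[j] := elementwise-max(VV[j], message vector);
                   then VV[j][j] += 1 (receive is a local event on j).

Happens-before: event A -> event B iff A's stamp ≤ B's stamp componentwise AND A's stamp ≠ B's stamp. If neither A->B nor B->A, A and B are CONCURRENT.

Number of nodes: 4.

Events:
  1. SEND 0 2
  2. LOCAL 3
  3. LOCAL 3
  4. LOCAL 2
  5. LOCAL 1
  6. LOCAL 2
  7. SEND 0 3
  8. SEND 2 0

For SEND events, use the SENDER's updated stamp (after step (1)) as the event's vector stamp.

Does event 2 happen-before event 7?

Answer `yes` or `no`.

Answer: no

Derivation:
Initial: VV[0]=[0, 0, 0, 0]
Initial: VV[1]=[0, 0, 0, 0]
Initial: VV[2]=[0, 0, 0, 0]
Initial: VV[3]=[0, 0, 0, 0]
Event 1: SEND 0->2: VV[0][0]++ -> VV[0]=[1, 0, 0, 0], msg_vec=[1, 0, 0, 0]; VV[2]=max(VV[2],msg_vec) then VV[2][2]++ -> VV[2]=[1, 0, 1, 0]
Event 2: LOCAL 3: VV[3][3]++ -> VV[3]=[0, 0, 0, 1]
Event 3: LOCAL 3: VV[3][3]++ -> VV[3]=[0, 0, 0, 2]
Event 4: LOCAL 2: VV[2][2]++ -> VV[2]=[1, 0, 2, 0]
Event 5: LOCAL 1: VV[1][1]++ -> VV[1]=[0, 1, 0, 0]
Event 6: LOCAL 2: VV[2][2]++ -> VV[2]=[1, 0, 3, 0]
Event 7: SEND 0->3: VV[0][0]++ -> VV[0]=[2, 0, 0, 0], msg_vec=[2, 0, 0, 0]; VV[3]=max(VV[3],msg_vec) then VV[3][3]++ -> VV[3]=[2, 0, 0, 3]
Event 8: SEND 2->0: VV[2][2]++ -> VV[2]=[1, 0, 4, 0], msg_vec=[1, 0, 4, 0]; VV[0]=max(VV[0],msg_vec) then VV[0][0]++ -> VV[0]=[3, 0, 4, 0]
Event 2 stamp: [0, 0, 0, 1]
Event 7 stamp: [2, 0, 0, 0]
[0, 0, 0, 1] <= [2, 0, 0, 0]? False. Equal? False. Happens-before: False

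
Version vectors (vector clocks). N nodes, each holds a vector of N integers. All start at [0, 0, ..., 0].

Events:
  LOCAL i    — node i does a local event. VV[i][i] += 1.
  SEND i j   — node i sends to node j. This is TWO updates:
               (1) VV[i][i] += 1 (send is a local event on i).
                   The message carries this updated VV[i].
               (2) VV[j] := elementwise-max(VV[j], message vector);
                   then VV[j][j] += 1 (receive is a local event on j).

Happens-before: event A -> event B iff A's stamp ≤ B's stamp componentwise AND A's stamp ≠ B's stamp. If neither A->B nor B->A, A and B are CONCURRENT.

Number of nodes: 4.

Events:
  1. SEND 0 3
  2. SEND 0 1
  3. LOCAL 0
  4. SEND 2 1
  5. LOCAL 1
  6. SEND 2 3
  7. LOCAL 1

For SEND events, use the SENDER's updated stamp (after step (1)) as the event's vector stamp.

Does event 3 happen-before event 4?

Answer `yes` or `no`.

Initial: VV[0]=[0, 0, 0, 0]
Initial: VV[1]=[0, 0, 0, 0]
Initial: VV[2]=[0, 0, 0, 0]
Initial: VV[3]=[0, 0, 0, 0]
Event 1: SEND 0->3: VV[0][0]++ -> VV[0]=[1, 0, 0, 0], msg_vec=[1, 0, 0, 0]; VV[3]=max(VV[3],msg_vec) then VV[3][3]++ -> VV[3]=[1, 0, 0, 1]
Event 2: SEND 0->1: VV[0][0]++ -> VV[0]=[2, 0, 0, 0], msg_vec=[2, 0, 0, 0]; VV[1]=max(VV[1],msg_vec) then VV[1][1]++ -> VV[1]=[2, 1, 0, 0]
Event 3: LOCAL 0: VV[0][0]++ -> VV[0]=[3, 0, 0, 0]
Event 4: SEND 2->1: VV[2][2]++ -> VV[2]=[0, 0, 1, 0], msg_vec=[0, 0, 1, 0]; VV[1]=max(VV[1],msg_vec) then VV[1][1]++ -> VV[1]=[2, 2, 1, 0]
Event 5: LOCAL 1: VV[1][1]++ -> VV[1]=[2, 3, 1, 0]
Event 6: SEND 2->3: VV[2][2]++ -> VV[2]=[0, 0, 2, 0], msg_vec=[0, 0, 2, 0]; VV[3]=max(VV[3],msg_vec) then VV[3][3]++ -> VV[3]=[1, 0, 2, 2]
Event 7: LOCAL 1: VV[1][1]++ -> VV[1]=[2, 4, 1, 0]
Event 3 stamp: [3, 0, 0, 0]
Event 4 stamp: [0, 0, 1, 0]
[3, 0, 0, 0] <= [0, 0, 1, 0]? False. Equal? False. Happens-before: False

Answer: no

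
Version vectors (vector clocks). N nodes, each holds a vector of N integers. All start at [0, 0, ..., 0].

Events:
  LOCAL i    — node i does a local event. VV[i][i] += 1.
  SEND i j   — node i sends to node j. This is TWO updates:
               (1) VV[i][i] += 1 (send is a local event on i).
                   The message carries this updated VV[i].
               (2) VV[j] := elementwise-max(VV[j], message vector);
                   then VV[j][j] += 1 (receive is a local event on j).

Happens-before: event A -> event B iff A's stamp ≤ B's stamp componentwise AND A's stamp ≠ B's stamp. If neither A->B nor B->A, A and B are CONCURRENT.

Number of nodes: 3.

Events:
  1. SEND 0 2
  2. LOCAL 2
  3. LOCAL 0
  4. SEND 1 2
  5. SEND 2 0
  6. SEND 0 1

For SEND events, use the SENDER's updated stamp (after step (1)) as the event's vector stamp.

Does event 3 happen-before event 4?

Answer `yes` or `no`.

Answer: no

Derivation:
Initial: VV[0]=[0, 0, 0]
Initial: VV[1]=[0, 0, 0]
Initial: VV[2]=[0, 0, 0]
Event 1: SEND 0->2: VV[0][0]++ -> VV[0]=[1, 0, 0], msg_vec=[1, 0, 0]; VV[2]=max(VV[2],msg_vec) then VV[2][2]++ -> VV[2]=[1, 0, 1]
Event 2: LOCAL 2: VV[2][2]++ -> VV[2]=[1, 0, 2]
Event 3: LOCAL 0: VV[0][0]++ -> VV[0]=[2, 0, 0]
Event 4: SEND 1->2: VV[1][1]++ -> VV[1]=[0, 1, 0], msg_vec=[0, 1, 0]; VV[2]=max(VV[2],msg_vec) then VV[2][2]++ -> VV[2]=[1, 1, 3]
Event 5: SEND 2->0: VV[2][2]++ -> VV[2]=[1, 1, 4], msg_vec=[1, 1, 4]; VV[0]=max(VV[0],msg_vec) then VV[0][0]++ -> VV[0]=[3, 1, 4]
Event 6: SEND 0->1: VV[0][0]++ -> VV[0]=[4, 1, 4], msg_vec=[4, 1, 4]; VV[1]=max(VV[1],msg_vec) then VV[1][1]++ -> VV[1]=[4, 2, 4]
Event 3 stamp: [2, 0, 0]
Event 4 stamp: [0, 1, 0]
[2, 0, 0] <= [0, 1, 0]? False. Equal? False. Happens-before: False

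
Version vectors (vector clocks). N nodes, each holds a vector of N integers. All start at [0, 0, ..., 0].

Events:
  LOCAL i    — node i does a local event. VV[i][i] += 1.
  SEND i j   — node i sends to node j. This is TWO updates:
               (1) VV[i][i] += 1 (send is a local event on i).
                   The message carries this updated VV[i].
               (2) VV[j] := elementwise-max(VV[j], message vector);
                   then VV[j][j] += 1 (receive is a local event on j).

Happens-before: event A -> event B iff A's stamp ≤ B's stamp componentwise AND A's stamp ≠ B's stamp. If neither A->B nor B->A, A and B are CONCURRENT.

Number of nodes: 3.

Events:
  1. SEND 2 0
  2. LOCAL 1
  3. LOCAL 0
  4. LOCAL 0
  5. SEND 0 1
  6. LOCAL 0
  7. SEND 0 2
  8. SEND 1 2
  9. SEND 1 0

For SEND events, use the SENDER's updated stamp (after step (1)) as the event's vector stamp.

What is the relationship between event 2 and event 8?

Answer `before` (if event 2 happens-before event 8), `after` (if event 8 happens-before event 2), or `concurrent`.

Initial: VV[0]=[0, 0, 0]
Initial: VV[1]=[0, 0, 0]
Initial: VV[2]=[0, 0, 0]
Event 1: SEND 2->0: VV[2][2]++ -> VV[2]=[0, 0, 1], msg_vec=[0, 0, 1]; VV[0]=max(VV[0],msg_vec) then VV[0][0]++ -> VV[0]=[1, 0, 1]
Event 2: LOCAL 1: VV[1][1]++ -> VV[1]=[0, 1, 0]
Event 3: LOCAL 0: VV[0][0]++ -> VV[0]=[2, 0, 1]
Event 4: LOCAL 0: VV[0][0]++ -> VV[0]=[3, 0, 1]
Event 5: SEND 0->1: VV[0][0]++ -> VV[0]=[4, 0, 1], msg_vec=[4, 0, 1]; VV[1]=max(VV[1],msg_vec) then VV[1][1]++ -> VV[1]=[4, 2, 1]
Event 6: LOCAL 0: VV[0][0]++ -> VV[0]=[5, 0, 1]
Event 7: SEND 0->2: VV[0][0]++ -> VV[0]=[6, 0, 1], msg_vec=[6, 0, 1]; VV[2]=max(VV[2],msg_vec) then VV[2][2]++ -> VV[2]=[6, 0, 2]
Event 8: SEND 1->2: VV[1][1]++ -> VV[1]=[4, 3, 1], msg_vec=[4, 3, 1]; VV[2]=max(VV[2],msg_vec) then VV[2][2]++ -> VV[2]=[6, 3, 3]
Event 9: SEND 1->0: VV[1][1]++ -> VV[1]=[4, 4, 1], msg_vec=[4, 4, 1]; VV[0]=max(VV[0],msg_vec) then VV[0][0]++ -> VV[0]=[7, 4, 1]
Event 2 stamp: [0, 1, 0]
Event 8 stamp: [4, 3, 1]
[0, 1, 0] <= [4, 3, 1]? True
[4, 3, 1] <= [0, 1, 0]? False
Relation: before

Answer: before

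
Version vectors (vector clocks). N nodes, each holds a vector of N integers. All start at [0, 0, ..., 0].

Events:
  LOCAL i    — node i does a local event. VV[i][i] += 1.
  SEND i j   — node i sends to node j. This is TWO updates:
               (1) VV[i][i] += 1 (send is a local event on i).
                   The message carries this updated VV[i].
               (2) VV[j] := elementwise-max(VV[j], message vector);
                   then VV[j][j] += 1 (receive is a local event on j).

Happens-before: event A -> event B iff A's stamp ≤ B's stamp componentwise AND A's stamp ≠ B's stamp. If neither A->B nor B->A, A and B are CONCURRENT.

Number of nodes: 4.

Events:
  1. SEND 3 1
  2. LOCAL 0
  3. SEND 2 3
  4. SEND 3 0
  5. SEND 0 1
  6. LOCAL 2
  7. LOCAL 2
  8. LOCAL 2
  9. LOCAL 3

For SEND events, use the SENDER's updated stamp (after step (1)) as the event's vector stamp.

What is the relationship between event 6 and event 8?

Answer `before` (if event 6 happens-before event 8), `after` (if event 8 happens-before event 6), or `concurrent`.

Answer: before

Derivation:
Initial: VV[0]=[0, 0, 0, 0]
Initial: VV[1]=[0, 0, 0, 0]
Initial: VV[2]=[0, 0, 0, 0]
Initial: VV[3]=[0, 0, 0, 0]
Event 1: SEND 3->1: VV[3][3]++ -> VV[3]=[0, 0, 0, 1], msg_vec=[0, 0, 0, 1]; VV[1]=max(VV[1],msg_vec) then VV[1][1]++ -> VV[1]=[0, 1, 0, 1]
Event 2: LOCAL 0: VV[0][0]++ -> VV[0]=[1, 0, 0, 0]
Event 3: SEND 2->3: VV[2][2]++ -> VV[2]=[0, 0, 1, 0], msg_vec=[0, 0, 1, 0]; VV[3]=max(VV[3],msg_vec) then VV[3][3]++ -> VV[3]=[0, 0, 1, 2]
Event 4: SEND 3->0: VV[3][3]++ -> VV[3]=[0, 0, 1, 3], msg_vec=[0, 0, 1, 3]; VV[0]=max(VV[0],msg_vec) then VV[0][0]++ -> VV[0]=[2, 0, 1, 3]
Event 5: SEND 0->1: VV[0][0]++ -> VV[0]=[3, 0, 1, 3], msg_vec=[3, 0, 1, 3]; VV[1]=max(VV[1],msg_vec) then VV[1][1]++ -> VV[1]=[3, 2, 1, 3]
Event 6: LOCAL 2: VV[2][2]++ -> VV[2]=[0, 0, 2, 0]
Event 7: LOCAL 2: VV[2][2]++ -> VV[2]=[0, 0, 3, 0]
Event 8: LOCAL 2: VV[2][2]++ -> VV[2]=[0, 0, 4, 0]
Event 9: LOCAL 3: VV[3][3]++ -> VV[3]=[0, 0, 1, 4]
Event 6 stamp: [0, 0, 2, 0]
Event 8 stamp: [0, 0, 4, 0]
[0, 0, 2, 0] <= [0, 0, 4, 0]? True
[0, 0, 4, 0] <= [0, 0, 2, 0]? False
Relation: before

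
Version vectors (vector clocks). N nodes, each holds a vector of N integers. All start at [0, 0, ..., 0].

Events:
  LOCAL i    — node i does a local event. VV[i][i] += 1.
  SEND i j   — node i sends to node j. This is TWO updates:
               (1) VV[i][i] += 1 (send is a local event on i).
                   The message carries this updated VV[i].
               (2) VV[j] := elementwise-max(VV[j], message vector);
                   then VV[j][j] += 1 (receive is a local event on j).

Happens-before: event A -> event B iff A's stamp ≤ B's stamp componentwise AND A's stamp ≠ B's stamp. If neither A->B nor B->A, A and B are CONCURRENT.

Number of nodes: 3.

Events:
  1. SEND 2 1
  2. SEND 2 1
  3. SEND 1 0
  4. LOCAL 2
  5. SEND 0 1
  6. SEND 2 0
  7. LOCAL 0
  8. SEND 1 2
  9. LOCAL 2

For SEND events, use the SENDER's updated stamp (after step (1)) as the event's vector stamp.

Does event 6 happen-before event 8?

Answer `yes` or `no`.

Answer: no

Derivation:
Initial: VV[0]=[0, 0, 0]
Initial: VV[1]=[0, 0, 0]
Initial: VV[2]=[0, 0, 0]
Event 1: SEND 2->1: VV[2][2]++ -> VV[2]=[0, 0, 1], msg_vec=[0, 0, 1]; VV[1]=max(VV[1],msg_vec) then VV[1][1]++ -> VV[1]=[0, 1, 1]
Event 2: SEND 2->1: VV[2][2]++ -> VV[2]=[0, 0, 2], msg_vec=[0, 0, 2]; VV[1]=max(VV[1],msg_vec) then VV[1][1]++ -> VV[1]=[0, 2, 2]
Event 3: SEND 1->0: VV[1][1]++ -> VV[1]=[0, 3, 2], msg_vec=[0, 3, 2]; VV[0]=max(VV[0],msg_vec) then VV[0][0]++ -> VV[0]=[1, 3, 2]
Event 4: LOCAL 2: VV[2][2]++ -> VV[2]=[0, 0, 3]
Event 5: SEND 0->1: VV[0][0]++ -> VV[0]=[2, 3, 2], msg_vec=[2, 3, 2]; VV[1]=max(VV[1],msg_vec) then VV[1][1]++ -> VV[1]=[2, 4, 2]
Event 6: SEND 2->0: VV[2][2]++ -> VV[2]=[0, 0, 4], msg_vec=[0, 0, 4]; VV[0]=max(VV[0],msg_vec) then VV[0][0]++ -> VV[0]=[3, 3, 4]
Event 7: LOCAL 0: VV[0][0]++ -> VV[0]=[4, 3, 4]
Event 8: SEND 1->2: VV[1][1]++ -> VV[1]=[2, 5, 2], msg_vec=[2, 5, 2]; VV[2]=max(VV[2],msg_vec) then VV[2][2]++ -> VV[2]=[2, 5, 5]
Event 9: LOCAL 2: VV[2][2]++ -> VV[2]=[2, 5, 6]
Event 6 stamp: [0, 0, 4]
Event 8 stamp: [2, 5, 2]
[0, 0, 4] <= [2, 5, 2]? False. Equal? False. Happens-before: False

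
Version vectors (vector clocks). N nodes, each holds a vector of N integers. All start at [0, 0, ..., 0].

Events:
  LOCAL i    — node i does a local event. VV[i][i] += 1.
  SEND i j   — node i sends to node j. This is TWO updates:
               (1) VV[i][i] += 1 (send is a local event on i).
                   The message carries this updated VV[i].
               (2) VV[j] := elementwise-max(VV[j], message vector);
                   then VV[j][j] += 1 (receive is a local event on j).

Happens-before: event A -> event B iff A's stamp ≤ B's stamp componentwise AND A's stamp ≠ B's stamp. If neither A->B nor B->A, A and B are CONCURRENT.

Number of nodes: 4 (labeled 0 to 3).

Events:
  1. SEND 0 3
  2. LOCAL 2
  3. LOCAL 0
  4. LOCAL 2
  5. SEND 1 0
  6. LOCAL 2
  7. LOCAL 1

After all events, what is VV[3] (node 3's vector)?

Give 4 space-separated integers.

Initial: VV[0]=[0, 0, 0, 0]
Initial: VV[1]=[0, 0, 0, 0]
Initial: VV[2]=[0, 0, 0, 0]
Initial: VV[3]=[0, 0, 0, 0]
Event 1: SEND 0->3: VV[0][0]++ -> VV[0]=[1, 0, 0, 0], msg_vec=[1, 0, 0, 0]; VV[3]=max(VV[3],msg_vec) then VV[3][3]++ -> VV[3]=[1, 0, 0, 1]
Event 2: LOCAL 2: VV[2][2]++ -> VV[2]=[0, 0, 1, 0]
Event 3: LOCAL 0: VV[0][0]++ -> VV[0]=[2, 0, 0, 0]
Event 4: LOCAL 2: VV[2][2]++ -> VV[2]=[0, 0, 2, 0]
Event 5: SEND 1->0: VV[1][1]++ -> VV[1]=[0, 1, 0, 0], msg_vec=[0, 1, 0, 0]; VV[0]=max(VV[0],msg_vec) then VV[0][0]++ -> VV[0]=[3, 1, 0, 0]
Event 6: LOCAL 2: VV[2][2]++ -> VV[2]=[0, 0, 3, 0]
Event 7: LOCAL 1: VV[1][1]++ -> VV[1]=[0, 2, 0, 0]
Final vectors: VV[0]=[3, 1, 0, 0]; VV[1]=[0, 2, 0, 0]; VV[2]=[0, 0, 3, 0]; VV[3]=[1, 0, 0, 1]

Answer: 1 0 0 1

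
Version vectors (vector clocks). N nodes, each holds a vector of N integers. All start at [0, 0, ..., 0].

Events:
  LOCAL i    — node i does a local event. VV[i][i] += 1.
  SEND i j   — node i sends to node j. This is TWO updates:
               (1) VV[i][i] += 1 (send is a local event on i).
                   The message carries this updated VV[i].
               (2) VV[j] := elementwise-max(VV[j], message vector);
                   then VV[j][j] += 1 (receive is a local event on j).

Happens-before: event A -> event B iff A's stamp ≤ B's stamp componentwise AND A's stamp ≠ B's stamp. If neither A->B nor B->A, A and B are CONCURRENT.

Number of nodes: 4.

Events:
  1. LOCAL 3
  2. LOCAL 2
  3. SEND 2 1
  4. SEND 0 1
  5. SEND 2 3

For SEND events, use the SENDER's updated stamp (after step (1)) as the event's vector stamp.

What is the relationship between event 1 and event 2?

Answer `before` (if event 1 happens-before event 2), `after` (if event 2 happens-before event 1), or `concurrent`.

Initial: VV[0]=[0, 0, 0, 0]
Initial: VV[1]=[0, 0, 0, 0]
Initial: VV[2]=[0, 0, 0, 0]
Initial: VV[3]=[0, 0, 0, 0]
Event 1: LOCAL 3: VV[3][3]++ -> VV[3]=[0, 0, 0, 1]
Event 2: LOCAL 2: VV[2][2]++ -> VV[2]=[0, 0, 1, 0]
Event 3: SEND 2->1: VV[2][2]++ -> VV[2]=[0, 0, 2, 0], msg_vec=[0, 0, 2, 0]; VV[1]=max(VV[1],msg_vec) then VV[1][1]++ -> VV[1]=[0, 1, 2, 0]
Event 4: SEND 0->1: VV[0][0]++ -> VV[0]=[1, 0, 0, 0], msg_vec=[1, 0, 0, 0]; VV[1]=max(VV[1],msg_vec) then VV[1][1]++ -> VV[1]=[1, 2, 2, 0]
Event 5: SEND 2->3: VV[2][2]++ -> VV[2]=[0, 0, 3, 0], msg_vec=[0, 0, 3, 0]; VV[3]=max(VV[3],msg_vec) then VV[3][3]++ -> VV[3]=[0, 0, 3, 2]
Event 1 stamp: [0, 0, 0, 1]
Event 2 stamp: [0, 0, 1, 0]
[0, 0, 0, 1] <= [0, 0, 1, 0]? False
[0, 0, 1, 0] <= [0, 0, 0, 1]? False
Relation: concurrent

Answer: concurrent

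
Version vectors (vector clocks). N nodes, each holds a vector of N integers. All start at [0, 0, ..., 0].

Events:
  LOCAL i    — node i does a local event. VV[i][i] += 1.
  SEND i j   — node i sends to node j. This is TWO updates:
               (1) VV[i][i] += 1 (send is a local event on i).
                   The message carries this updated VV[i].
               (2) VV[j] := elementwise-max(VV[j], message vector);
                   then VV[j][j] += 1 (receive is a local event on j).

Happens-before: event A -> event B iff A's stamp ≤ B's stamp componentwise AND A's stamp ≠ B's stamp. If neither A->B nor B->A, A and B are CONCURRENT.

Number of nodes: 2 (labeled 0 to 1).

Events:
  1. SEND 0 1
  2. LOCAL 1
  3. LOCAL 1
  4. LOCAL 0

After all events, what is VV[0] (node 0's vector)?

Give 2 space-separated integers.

Initial: VV[0]=[0, 0]
Initial: VV[1]=[0, 0]
Event 1: SEND 0->1: VV[0][0]++ -> VV[0]=[1, 0], msg_vec=[1, 0]; VV[1]=max(VV[1],msg_vec) then VV[1][1]++ -> VV[1]=[1, 1]
Event 2: LOCAL 1: VV[1][1]++ -> VV[1]=[1, 2]
Event 3: LOCAL 1: VV[1][1]++ -> VV[1]=[1, 3]
Event 4: LOCAL 0: VV[0][0]++ -> VV[0]=[2, 0]
Final vectors: VV[0]=[2, 0]; VV[1]=[1, 3]

Answer: 2 0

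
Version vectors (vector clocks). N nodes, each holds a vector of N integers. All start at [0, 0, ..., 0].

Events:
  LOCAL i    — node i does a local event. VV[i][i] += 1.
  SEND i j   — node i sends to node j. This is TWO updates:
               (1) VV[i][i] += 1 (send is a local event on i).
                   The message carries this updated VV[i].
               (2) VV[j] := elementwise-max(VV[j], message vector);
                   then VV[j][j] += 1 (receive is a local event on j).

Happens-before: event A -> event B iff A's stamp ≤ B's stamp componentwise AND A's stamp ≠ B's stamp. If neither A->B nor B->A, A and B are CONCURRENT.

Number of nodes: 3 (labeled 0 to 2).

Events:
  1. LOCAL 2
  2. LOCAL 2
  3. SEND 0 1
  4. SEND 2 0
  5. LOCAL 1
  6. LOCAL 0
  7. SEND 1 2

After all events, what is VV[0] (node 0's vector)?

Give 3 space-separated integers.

Answer: 3 0 3

Derivation:
Initial: VV[0]=[0, 0, 0]
Initial: VV[1]=[0, 0, 0]
Initial: VV[2]=[0, 0, 0]
Event 1: LOCAL 2: VV[2][2]++ -> VV[2]=[0, 0, 1]
Event 2: LOCAL 2: VV[2][2]++ -> VV[2]=[0, 0, 2]
Event 3: SEND 0->1: VV[0][0]++ -> VV[0]=[1, 0, 0], msg_vec=[1, 0, 0]; VV[1]=max(VV[1],msg_vec) then VV[1][1]++ -> VV[1]=[1, 1, 0]
Event 4: SEND 2->0: VV[2][2]++ -> VV[2]=[0, 0, 3], msg_vec=[0, 0, 3]; VV[0]=max(VV[0],msg_vec) then VV[0][0]++ -> VV[0]=[2, 0, 3]
Event 5: LOCAL 1: VV[1][1]++ -> VV[1]=[1, 2, 0]
Event 6: LOCAL 0: VV[0][0]++ -> VV[0]=[3, 0, 3]
Event 7: SEND 1->2: VV[1][1]++ -> VV[1]=[1, 3, 0], msg_vec=[1, 3, 0]; VV[2]=max(VV[2],msg_vec) then VV[2][2]++ -> VV[2]=[1, 3, 4]
Final vectors: VV[0]=[3, 0, 3]; VV[1]=[1, 3, 0]; VV[2]=[1, 3, 4]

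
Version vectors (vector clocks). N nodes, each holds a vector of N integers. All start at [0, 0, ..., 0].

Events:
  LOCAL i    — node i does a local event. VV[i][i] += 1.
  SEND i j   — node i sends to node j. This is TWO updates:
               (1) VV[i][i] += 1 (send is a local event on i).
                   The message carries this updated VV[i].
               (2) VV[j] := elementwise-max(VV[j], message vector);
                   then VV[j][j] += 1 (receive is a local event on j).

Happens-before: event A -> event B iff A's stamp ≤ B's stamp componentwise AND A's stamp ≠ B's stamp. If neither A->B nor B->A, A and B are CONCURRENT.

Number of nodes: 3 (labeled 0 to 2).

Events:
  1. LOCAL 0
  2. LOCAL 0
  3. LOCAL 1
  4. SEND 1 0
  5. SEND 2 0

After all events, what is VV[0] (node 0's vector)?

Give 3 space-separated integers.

Answer: 4 2 1

Derivation:
Initial: VV[0]=[0, 0, 0]
Initial: VV[1]=[0, 0, 0]
Initial: VV[2]=[0, 0, 0]
Event 1: LOCAL 0: VV[0][0]++ -> VV[0]=[1, 0, 0]
Event 2: LOCAL 0: VV[0][0]++ -> VV[0]=[2, 0, 0]
Event 3: LOCAL 1: VV[1][1]++ -> VV[1]=[0, 1, 0]
Event 4: SEND 1->0: VV[1][1]++ -> VV[1]=[0, 2, 0], msg_vec=[0, 2, 0]; VV[0]=max(VV[0],msg_vec) then VV[0][0]++ -> VV[0]=[3, 2, 0]
Event 5: SEND 2->0: VV[2][2]++ -> VV[2]=[0, 0, 1], msg_vec=[0, 0, 1]; VV[0]=max(VV[0],msg_vec) then VV[0][0]++ -> VV[0]=[4, 2, 1]
Final vectors: VV[0]=[4, 2, 1]; VV[1]=[0, 2, 0]; VV[2]=[0, 0, 1]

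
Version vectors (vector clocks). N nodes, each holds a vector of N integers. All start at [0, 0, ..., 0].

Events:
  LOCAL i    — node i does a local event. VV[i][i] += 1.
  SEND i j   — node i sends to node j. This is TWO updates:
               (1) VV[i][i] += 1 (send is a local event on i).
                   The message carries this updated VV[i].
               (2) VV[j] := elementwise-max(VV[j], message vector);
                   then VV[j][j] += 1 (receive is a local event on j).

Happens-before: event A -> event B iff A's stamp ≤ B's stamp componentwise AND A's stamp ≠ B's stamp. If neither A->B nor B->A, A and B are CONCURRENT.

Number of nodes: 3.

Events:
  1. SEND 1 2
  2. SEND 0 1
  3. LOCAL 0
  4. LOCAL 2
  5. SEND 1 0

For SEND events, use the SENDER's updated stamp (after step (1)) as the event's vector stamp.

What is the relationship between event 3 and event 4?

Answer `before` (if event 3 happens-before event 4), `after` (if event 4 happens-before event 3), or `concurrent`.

Answer: concurrent

Derivation:
Initial: VV[0]=[0, 0, 0]
Initial: VV[1]=[0, 0, 0]
Initial: VV[2]=[0, 0, 0]
Event 1: SEND 1->2: VV[1][1]++ -> VV[1]=[0, 1, 0], msg_vec=[0, 1, 0]; VV[2]=max(VV[2],msg_vec) then VV[2][2]++ -> VV[2]=[0, 1, 1]
Event 2: SEND 0->1: VV[0][0]++ -> VV[0]=[1, 0, 0], msg_vec=[1, 0, 0]; VV[1]=max(VV[1],msg_vec) then VV[1][1]++ -> VV[1]=[1, 2, 0]
Event 3: LOCAL 0: VV[0][0]++ -> VV[0]=[2, 0, 0]
Event 4: LOCAL 2: VV[2][2]++ -> VV[2]=[0, 1, 2]
Event 5: SEND 1->0: VV[1][1]++ -> VV[1]=[1, 3, 0], msg_vec=[1, 3, 0]; VV[0]=max(VV[0],msg_vec) then VV[0][0]++ -> VV[0]=[3, 3, 0]
Event 3 stamp: [2, 0, 0]
Event 4 stamp: [0, 1, 2]
[2, 0, 0] <= [0, 1, 2]? False
[0, 1, 2] <= [2, 0, 0]? False
Relation: concurrent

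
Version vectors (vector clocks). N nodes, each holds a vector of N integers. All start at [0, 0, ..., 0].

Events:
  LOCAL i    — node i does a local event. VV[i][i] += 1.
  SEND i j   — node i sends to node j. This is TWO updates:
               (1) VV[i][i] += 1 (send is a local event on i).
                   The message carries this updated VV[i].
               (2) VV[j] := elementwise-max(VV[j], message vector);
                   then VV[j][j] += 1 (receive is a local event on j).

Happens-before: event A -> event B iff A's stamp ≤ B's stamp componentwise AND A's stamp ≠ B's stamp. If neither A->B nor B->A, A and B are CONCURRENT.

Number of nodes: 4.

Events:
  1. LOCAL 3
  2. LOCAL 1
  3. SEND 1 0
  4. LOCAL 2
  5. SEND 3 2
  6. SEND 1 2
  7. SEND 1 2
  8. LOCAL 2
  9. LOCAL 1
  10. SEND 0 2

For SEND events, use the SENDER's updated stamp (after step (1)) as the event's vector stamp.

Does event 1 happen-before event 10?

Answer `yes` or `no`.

Answer: no

Derivation:
Initial: VV[0]=[0, 0, 0, 0]
Initial: VV[1]=[0, 0, 0, 0]
Initial: VV[2]=[0, 0, 0, 0]
Initial: VV[3]=[0, 0, 0, 0]
Event 1: LOCAL 3: VV[3][3]++ -> VV[3]=[0, 0, 0, 1]
Event 2: LOCAL 1: VV[1][1]++ -> VV[1]=[0, 1, 0, 0]
Event 3: SEND 1->0: VV[1][1]++ -> VV[1]=[0, 2, 0, 0], msg_vec=[0, 2, 0, 0]; VV[0]=max(VV[0],msg_vec) then VV[0][0]++ -> VV[0]=[1, 2, 0, 0]
Event 4: LOCAL 2: VV[2][2]++ -> VV[2]=[0, 0, 1, 0]
Event 5: SEND 3->2: VV[3][3]++ -> VV[3]=[0, 0, 0, 2], msg_vec=[0, 0, 0, 2]; VV[2]=max(VV[2],msg_vec) then VV[2][2]++ -> VV[2]=[0, 0, 2, 2]
Event 6: SEND 1->2: VV[1][1]++ -> VV[1]=[0, 3, 0, 0], msg_vec=[0, 3, 0, 0]; VV[2]=max(VV[2],msg_vec) then VV[2][2]++ -> VV[2]=[0, 3, 3, 2]
Event 7: SEND 1->2: VV[1][1]++ -> VV[1]=[0, 4, 0, 0], msg_vec=[0, 4, 0, 0]; VV[2]=max(VV[2],msg_vec) then VV[2][2]++ -> VV[2]=[0, 4, 4, 2]
Event 8: LOCAL 2: VV[2][2]++ -> VV[2]=[0, 4, 5, 2]
Event 9: LOCAL 1: VV[1][1]++ -> VV[1]=[0, 5, 0, 0]
Event 10: SEND 0->2: VV[0][0]++ -> VV[0]=[2, 2, 0, 0], msg_vec=[2, 2, 0, 0]; VV[2]=max(VV[2],msg_vec) then VV[2][2]++ -> VV[2]=[2, 4, 6, 2]
Event 1 stamp: [0, 0, 0, 1]
Event 10 stamp: [2, 2, 0, 0]
[0, 0, 0, 1] <= [2, 2, 0, 0]? False. Equal? False. Happens-before: False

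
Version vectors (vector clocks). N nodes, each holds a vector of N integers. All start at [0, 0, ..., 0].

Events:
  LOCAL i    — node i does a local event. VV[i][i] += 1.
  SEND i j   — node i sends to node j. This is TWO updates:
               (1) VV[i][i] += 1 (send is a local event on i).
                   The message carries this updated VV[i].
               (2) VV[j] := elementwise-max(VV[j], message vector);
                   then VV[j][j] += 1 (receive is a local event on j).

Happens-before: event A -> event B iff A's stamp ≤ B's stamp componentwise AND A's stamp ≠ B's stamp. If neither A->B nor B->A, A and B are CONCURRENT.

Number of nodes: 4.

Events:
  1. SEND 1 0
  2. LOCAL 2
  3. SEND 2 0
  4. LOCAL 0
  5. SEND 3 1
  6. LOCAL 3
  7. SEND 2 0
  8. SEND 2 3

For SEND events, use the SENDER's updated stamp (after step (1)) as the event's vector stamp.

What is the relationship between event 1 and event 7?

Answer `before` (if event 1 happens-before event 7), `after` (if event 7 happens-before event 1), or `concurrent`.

Answer: concurrent

Derivation:
Initial: VV[0]=[0, 0, 0, 0]
Initial: VV[1]=[0, 0, 0, 0]
Initial: VV[2]=[0, 0, 0, 0]
Initial: VV[3]=[0, 0, 0, 0]
Event 1: SEND 1->0: VV[1][1]++ -> VV[1]=[0, 1, 0, 0], msg_vec=[0, 1, 0, 0]; VV[0]=max(VV[0],msg_vec) then VV[0][0]++ -> VV[0]=[1, 1, 0, 0]
Event 2: LOCAL 2: VV[2][2]++ -> VV[2]=[0, 0, 1, 0]
Event 3: SEND 2->0: VV[2][2]++ -> VV[2]=[0, 0, 2, 0], msg_vec=[0, 0, 2, 0]; VV[0]=max(VV[0],msg_vec) then VV[0][0]++ -> VV[0]=[2, 1, 2, 0]
Event 4: LOCAL 0: VV[0][0]++ -> VV[0]=[3, 1, 2, 0]
Event 5: SEND 3->1: VV[3][3]++ -> VV[3]=[0, 0, 0, 1], msg_vec=[0, 0, 0, 1]; VV[1]=max(VV[1],msg_vec) then VV[1][1]++ -> VV[1]=[0, 2, 0, 1]
Event 6: LOCAL 3: VV[3][3]++ -> VV[3]=[0, 0, 0, 2]
Event 7: SEND 2->0: VV[2][2]++ -> VV[2]=[0, 0, 3, 0], msg_vec=[0, 0, 3, 0]; VV[0]=max(VV[0],msg_vec) then VV[0][0]++ -> VV[0]=[4, 1, 3, 0]
Event 8: SEND 2->3: VV[2][2]++ -> VV[2]=[0, 0, 4, 0], msg_vec=[0, 0, 4, 0]; VV[3]=max(VV[3],msg_vec) then VV[3][3]++ -> VV[3]=[0, 0, 4, 3]
Event 1 stamp: [0, 1, 0, 0]
Event 7 stamp: [0, 0, 3, 0]
[0, 1, 0, 0] <= [0, 0, 3, 0]? False
[0, 0, 3, 0] <= [0, 1, 0, 0]? False
Relation: concurrent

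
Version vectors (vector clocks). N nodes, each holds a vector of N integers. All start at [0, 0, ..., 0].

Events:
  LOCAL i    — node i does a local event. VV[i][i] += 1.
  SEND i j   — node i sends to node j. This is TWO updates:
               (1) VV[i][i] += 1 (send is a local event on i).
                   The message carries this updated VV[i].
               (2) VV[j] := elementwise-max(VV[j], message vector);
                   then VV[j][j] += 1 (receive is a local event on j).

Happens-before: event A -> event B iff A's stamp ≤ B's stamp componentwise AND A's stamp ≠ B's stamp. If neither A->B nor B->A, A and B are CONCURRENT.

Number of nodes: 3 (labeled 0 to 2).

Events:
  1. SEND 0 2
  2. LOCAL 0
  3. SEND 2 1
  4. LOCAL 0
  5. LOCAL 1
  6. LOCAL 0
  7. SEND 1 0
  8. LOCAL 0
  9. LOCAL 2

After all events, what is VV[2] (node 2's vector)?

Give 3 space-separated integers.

Answer: 1 0 3

Derivation:
Initial: VV[0]=[0, 0, 0]
Initial: VV[1]=[0, 0, 0]
Initial: VV[2]=[0, 0, 0]
Event 1: SEND 0->2: VV[0][0]++ -> VV[0]=[1, 0, 0], msg_vec=[1, 0, 0]; VV[2]=max(VV[2],msg_vec) then VV[2][2]++ -> VV[2]=[1, 0, 1]
Event 2: LOCAL 0: VV[0][0]++ -> VV[0]=[2, 0, 0]
Event 3: SEND 2->1: VV[2][2]++ -> VV[2]=[1, 0, 2], msg_vec=[1, 0, 2]; VV[1]=max(VV[1],msg_vec) then VV[1][1]++ -> VV[1]=[1, 1, 2]
Event 4: LOCAL 0: VV[0][0]++ -> VV[0]=[3, 0, 0]
Event 5: LOCAL 1: VV[1][1]++ -> VV[1]=[1, 2, 2]
Event 6: LOCAL 0: VV[0][0]++ -> VV[0]=[4, 0, 0]
Event 7: SEND 1->0: VV[1][1]++ -> VV[1]=[1, 3, 2], msg_vec=[1, 3, 2]; VV[0]=max(VV[0],msg_vec) then VV[0][0]++ -> VV[0]=[5, 3, 2]
Event 8: LOCAL 0: VV[0][0]++ -> VV[0]=[6, 3, 2]
Event 9: LOCAL 2: VV[2][2]++ -> VV[2]=[1, 0, 3]
Final vectors: VV[0]=[6, 3, 2]; VV[1]=[1, 3, 2]; VV[2]=[1, 0, 3]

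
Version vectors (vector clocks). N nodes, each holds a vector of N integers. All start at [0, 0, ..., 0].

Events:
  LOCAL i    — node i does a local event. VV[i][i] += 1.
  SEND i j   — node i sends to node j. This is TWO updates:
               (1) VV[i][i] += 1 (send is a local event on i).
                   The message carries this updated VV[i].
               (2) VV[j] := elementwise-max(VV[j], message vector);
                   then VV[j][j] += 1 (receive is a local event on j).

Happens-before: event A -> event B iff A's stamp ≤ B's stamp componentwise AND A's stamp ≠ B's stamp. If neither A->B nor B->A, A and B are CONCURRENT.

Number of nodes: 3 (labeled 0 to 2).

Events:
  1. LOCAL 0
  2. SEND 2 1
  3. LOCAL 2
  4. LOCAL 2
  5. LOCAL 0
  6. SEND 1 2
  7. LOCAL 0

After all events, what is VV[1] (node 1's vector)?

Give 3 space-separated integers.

Answer: 0 2 1

Derivation:
Initial: VV[0]=[0, 0, 0]
Initial: VV[1]=[0, 0, 0]
Initial: VV[2]=[0, 0, 0]
Event 1: LOCAL 0: VV[0][0]++ -> VV[0]=[1, 0, 0]
Event 2: SEND 2->1: VV[2][2]++ -> VV[2]=[0, 0, 1], msg_vec=[0, 0, 1]; VV[1]=max(VV[1],msg_vec) then VV[1][1]++ -> VV[1]=[0, 1, 1]
Event 3: LOCAL 2: VV[2][2]++ -> VV[2]=[0, 0, 2]
Event 4: LOCAL 2: VV[2][2]++ -> VV[2]=[0, 0, 3]
Event 5: LOCAL 0: VV[0][0]++ -> VV[0]=[2, 0, 0]
Event 6: SEND 1->2: VV[1][1]++ -> VV[1]=[0, 2, 1], msg_vec=[0, 2, 1]; VV[2]=max(VV[2],msg_vec) then VV[2][2]++ -> VV[2]=[0, 2, 4]
Event 7: LOCAL 0: VV[0][0]++ -> VV[0]=[3, 0, 0]
Final vectors: VV[0]=[3, 0, 0]; VV[1]=[0, 2, 1]; VV[2]=[0, 2, 4]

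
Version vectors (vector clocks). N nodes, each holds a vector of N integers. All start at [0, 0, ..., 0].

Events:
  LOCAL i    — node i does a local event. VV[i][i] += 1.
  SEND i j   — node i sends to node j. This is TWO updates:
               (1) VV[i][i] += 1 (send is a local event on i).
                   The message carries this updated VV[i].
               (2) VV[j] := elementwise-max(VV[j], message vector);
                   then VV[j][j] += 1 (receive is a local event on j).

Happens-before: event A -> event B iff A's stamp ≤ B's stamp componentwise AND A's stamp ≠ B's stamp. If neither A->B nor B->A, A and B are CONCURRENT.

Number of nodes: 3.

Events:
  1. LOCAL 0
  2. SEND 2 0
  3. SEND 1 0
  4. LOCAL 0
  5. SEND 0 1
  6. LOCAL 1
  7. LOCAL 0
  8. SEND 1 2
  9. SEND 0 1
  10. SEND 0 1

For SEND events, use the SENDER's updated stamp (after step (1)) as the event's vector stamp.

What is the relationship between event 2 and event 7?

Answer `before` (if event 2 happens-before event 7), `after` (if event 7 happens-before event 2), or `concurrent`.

Initial: VV[0]=[0, 0, 0]
Initial: VV[1]=[0, 0, 0]
Initial: VV[2]=[0, 0, 0]
Event 1: LOCAL 0: VV[0][0]++ -> VV[0]=[1, 0, 0]
Event 2: SEND 2->0: VV[2][2]++ -> VV[2]=[0, 0, 1], msg_vec=[0, 0, 1]; VV[0]=max(VV[0],msg_vec) then VV[0][0]++ -> VV[0]=[2, 0, 1]
Event 3: SEND 1->0: VV[1][1]++ -> VV[1]=[0, 1, 0], msg_vec=[0, 1, 0]; VV[0]=max(VV[0],msg_vec) then VV[0][0]++ -> VV[0]=[3, 1, 1]
Event 4: LOCAL 0: VV[0][0]++ -> VV[0]=[4, 1, 1]
Event 5: SEND 0->1: VV[0][0]++ -> VV[0]=[5, 1, 1], msg_vec=[5, 1, 1]; VV[1]=max(VV[1],msg_vec) then VV[1][1]++ -> VV[1]=[5, 2, 1]
Event 6: LOCAL 1: VV[1][1]++ -> VV[1]=[5, 3, 1]
Event 7: LOCAL 0: VV[0][0]++ -> VV[0]=[6, 1, 1]
Event 8: SEND 1->2: VV[1][1]++ -> VV[1]=[5, 4, 1], msg_vec=[5, 4, 1]; VV[2]=max(VV[2],msg_vec) then VV[2][2]++ -> VV[2]=[5, 4, 2]
Event 9: SEND 0->1: VV[0][0]++ -> VV[0]=[7, 1, 1], msg_vec=[7, 1, 1]; VV[1]=max(VV[1],msg_vec) then VV[1][1]++ -> VV[1]=[7, 5, 1]
Event 10: SEND 0->1: VV[0][0]++ -> VV[0]=[8, 1, 1], msg_vec=[8, 1, 1]; VV[1]=max(VV[1],msg_vec) then VV[1][1]++ -> VV[1]=[8, 6, 1]
Event 2 stamp: [0, 0, 1]
Event 7 stamp: [6, 1, 1]
[0, 0, 1] <= [6, 1, 1]? True
[6, 1, 1] <= [0, 0, 1]? False
Relation: before

Answer: before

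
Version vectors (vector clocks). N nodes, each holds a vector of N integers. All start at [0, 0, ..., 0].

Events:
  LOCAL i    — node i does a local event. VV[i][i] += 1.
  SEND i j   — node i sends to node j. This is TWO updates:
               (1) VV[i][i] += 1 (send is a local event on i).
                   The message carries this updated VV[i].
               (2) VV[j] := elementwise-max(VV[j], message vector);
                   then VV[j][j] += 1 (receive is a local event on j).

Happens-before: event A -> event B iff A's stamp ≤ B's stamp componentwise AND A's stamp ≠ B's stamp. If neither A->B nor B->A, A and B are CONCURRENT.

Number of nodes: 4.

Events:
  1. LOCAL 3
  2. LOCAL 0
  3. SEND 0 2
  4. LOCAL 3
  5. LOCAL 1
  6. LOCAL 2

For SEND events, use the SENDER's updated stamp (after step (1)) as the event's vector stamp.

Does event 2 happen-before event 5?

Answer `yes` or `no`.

Answer: no

Derivation:
Initial: VV[0]=[0, 0, 0, 0]
Initial: VV[1]=[0, 0, 0, 0]
Initial: VV[2]=[0, 0, 0, 0]
Initial: VV[3]=[0, 0, 0, 0]
Event 1: LOCAL 3: VV[3][3]++ -> VV[3]=[0, 0, 0, 1]
Event 2: LOCAL 0: VV[0][0]++ -> VV[0]=[1, 0, 0, 0]
Event 3: SEND 0->2: VV[0][0]++ -> VV[0]=[2, 0, 0, 0], msg_vec=[2, 0, 0, 0]; VV[2]=max(VV[2],msg_vec) then VV[2][2]++ -> VV[2]=[2, 0, 1, 0]
Event 4: LOCAL 3: VV[3][3]++ -> VV[3]=[0, 0, 0, 2]
Event 5: LOCAL 1: VV[1][1]++ -> VV[1]=[0, 1, 0, 0]
Event 6: LOCAL 2: VV[2][2]++ -> VV[2]=[2, 0, 2, 0]
Event 2 stamp: [1, 0, 0, 0]
Event 5 stamp: [0, 1, 0, 0]
[1, 0, 0, 0] <= [0, 1, 0, 0]? False. Equal? False. Happens-before: False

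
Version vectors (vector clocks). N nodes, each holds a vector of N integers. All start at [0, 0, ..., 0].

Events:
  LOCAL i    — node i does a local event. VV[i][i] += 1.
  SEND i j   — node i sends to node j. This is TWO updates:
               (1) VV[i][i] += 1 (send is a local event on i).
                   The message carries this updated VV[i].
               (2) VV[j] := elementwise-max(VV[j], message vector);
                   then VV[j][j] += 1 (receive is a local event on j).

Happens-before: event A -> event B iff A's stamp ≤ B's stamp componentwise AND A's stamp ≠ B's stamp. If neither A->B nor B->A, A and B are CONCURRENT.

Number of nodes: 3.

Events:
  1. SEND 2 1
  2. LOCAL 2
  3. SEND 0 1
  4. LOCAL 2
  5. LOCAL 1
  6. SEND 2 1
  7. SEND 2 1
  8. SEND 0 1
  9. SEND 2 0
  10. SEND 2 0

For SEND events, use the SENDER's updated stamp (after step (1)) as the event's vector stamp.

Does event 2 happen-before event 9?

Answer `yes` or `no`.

Initial: VV[0]=[0, 0, 0]
Initial: VV[1]=[0, 0, 0]
Initial: VV[2]=[0, 0, 0]
Event 1: SEND 2->1: VV[2][2]++ -> VV[2]=[0, 0, 1], msg_vec=[0, 0, 1]; VV[1]=max(VV[1],msg_vec) then VV[1][1]++ -> VV[1]=[0, 1, 1]
Event 2: LOCAL 2: VV[2][2]++ -> VV[2]=[0, 0, 2]
Event 3: SEND 0->1: VV[0][0]++ -> VV[0]=[1, 0, 0], msg_vec=[1, 0, 0]; VV[1]=max(VV[1],msg_vec) then VV[1][1]++ -> VV[1]=[1, 2, 1]
Event 4: LOCAL 2: VV[2][2]++ -> VV[2]=[0, 0, 3]
Event 5: LOCAL 1: VV[1][1]++ -> VV[1]=[1, 3, 1]
Event 6: SEND 2->1: VV[2][2]++ -> VV[2]=[0, 0, 4], msg_vec=[0, 0, 4]; VV[1]=max(VV[1],msg_vec) then VV[1][1]++ -> VV[1]=[1, 4, 4]
Event 7: SEND 2->1: VV[2][2]++ -> VV[2]=[0, 0, 5], msg_vec=[0, 0, 5]; VV[1]=max(VV[1],msg_vec) then VV[1][1]++ -> VV[1]=[1, 5, 5]
Event 8: SEND 0->1: VV[0][0]++ -> VV[0]=[2, 0, 0], msg_vec=[2, 0, 0]; VV[1]=max(VV[1],msg_vec) then VV[1][1]++ -> VV[1]=[2, 6, 5]
Event 9: SEND 2->0: VV[2][2]++ -> VV[2]=[0, 0, 6], msg_vec=[0, 0, 6]; VV[0]=max(VV[0],msg_vec) then VV[0][0]++ -> VV[0]=[3, 0, 6]
Event 10: SEND 2->0: VV[2][2]++ -> VV[2]=[0, 0, 7], msg_vec=[0, 0, 7]; VV[0]=max(VV[0],msg_vec) then VV[0][0]++ -> VV[0]=[4, 0, 7]
Event 2 stamp: [0, 0, 2]
Event 9 stamp: [0, 0, 6]
[0, 0, 2] <= [0, 0, 6]? True. Equal? False. Happens-before: True

Answer: yes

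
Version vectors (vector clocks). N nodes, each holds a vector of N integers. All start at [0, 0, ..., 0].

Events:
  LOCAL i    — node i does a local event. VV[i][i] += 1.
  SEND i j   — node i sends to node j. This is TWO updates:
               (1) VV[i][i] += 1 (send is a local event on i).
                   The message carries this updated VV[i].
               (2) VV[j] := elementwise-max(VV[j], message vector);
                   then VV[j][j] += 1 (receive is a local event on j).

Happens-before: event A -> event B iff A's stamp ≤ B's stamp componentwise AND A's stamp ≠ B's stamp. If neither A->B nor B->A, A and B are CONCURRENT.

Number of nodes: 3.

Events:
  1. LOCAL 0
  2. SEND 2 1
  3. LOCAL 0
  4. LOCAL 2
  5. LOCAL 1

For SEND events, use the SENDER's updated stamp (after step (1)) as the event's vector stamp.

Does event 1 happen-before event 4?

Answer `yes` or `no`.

Answer: no

Derivation:
Initial: VV[0]=[0, 0, 0]
Initial: VV[1]=[0, 0, 0]
Initial: VV[2]=[0, 0, 0]
Event 1: LOCAL 0: VV[0][0]++ -> VV[0]=[1, 0, 0]
Event 2: SEND 2->1: VV[2][2]++ -> VV[2]=[0, 0, 1], msg_vec=[0, 0, 1]; VV[1]=max(VV[1],msg_vec) then VV[1][1]++ -> VV[1]=[0, 1, 1]
Event 3: LOCAL 0: VV[0][0]++ -> VV[0]=[2, 0, 0]
Event 4: LOCAL 2: VV[2][2]++ -> VV[2]=[0, 0, 2]
Event 5: LOCAL 1: VV[1][1]++ -> VV[1]=[0, 2, 1]
Event 1 stamp: [1, 0, 0]
Event 4 stamp: [0, 0, 2]
[1, 0, 0] <= [0, 0, 2]? False. Equal? False. Happens-before: False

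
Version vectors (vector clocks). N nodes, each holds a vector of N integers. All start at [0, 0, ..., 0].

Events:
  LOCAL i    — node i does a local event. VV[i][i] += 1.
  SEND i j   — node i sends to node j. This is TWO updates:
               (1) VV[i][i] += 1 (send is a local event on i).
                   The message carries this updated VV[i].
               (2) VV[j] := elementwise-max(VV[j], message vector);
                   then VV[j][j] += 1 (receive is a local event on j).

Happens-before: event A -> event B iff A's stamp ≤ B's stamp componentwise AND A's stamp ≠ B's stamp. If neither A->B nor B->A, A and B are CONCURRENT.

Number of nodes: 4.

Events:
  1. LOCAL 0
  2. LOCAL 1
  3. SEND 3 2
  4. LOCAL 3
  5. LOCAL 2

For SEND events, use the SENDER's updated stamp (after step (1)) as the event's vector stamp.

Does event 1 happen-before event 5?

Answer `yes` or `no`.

Answer: no

Derivation:
Initial: VV[0]=[0, 0, 0, 0]
Initial: VV[1]=[0, 0, 0, 0]
Initial: VV[2]=[0, 0, 0, 0]
Initial: VV[3]=[0, 0, 0, 0]
Event 1: LOCAL 0: VV[0][0]++ -> VV[0]=[1, 0, 0, 0]
Event 2: LOCAL 1: VV[1][1]++ -> VV[1]=[0, 1, 0, 0]
Event 3: SEND 3->2: VV[3][3]++ -> VV[3]=[0, 0, 0, 1], msg_vec=[0, 0, 0, 1]; VV[2]=max(VV[2],msg_vec) then VV[2][2]++ -> VV[2]=[0, 0, 1, 1]
Event 4: LOCAL 3: VV[3][3]++ -> VV[3]=[0, 0, 0, 2]
Event 5: LOCAL 2: VV[2][2]++ -> VV[2]=[0, 0, 2, 1]
Event 1 stamp: [1, 0, 0, 0]
Event 5 stamp: [0, 0, 2, 1]
[1, 0, 0, 0] <= [0, 0, 2, 1]? False. Equal? False. Happens-before: False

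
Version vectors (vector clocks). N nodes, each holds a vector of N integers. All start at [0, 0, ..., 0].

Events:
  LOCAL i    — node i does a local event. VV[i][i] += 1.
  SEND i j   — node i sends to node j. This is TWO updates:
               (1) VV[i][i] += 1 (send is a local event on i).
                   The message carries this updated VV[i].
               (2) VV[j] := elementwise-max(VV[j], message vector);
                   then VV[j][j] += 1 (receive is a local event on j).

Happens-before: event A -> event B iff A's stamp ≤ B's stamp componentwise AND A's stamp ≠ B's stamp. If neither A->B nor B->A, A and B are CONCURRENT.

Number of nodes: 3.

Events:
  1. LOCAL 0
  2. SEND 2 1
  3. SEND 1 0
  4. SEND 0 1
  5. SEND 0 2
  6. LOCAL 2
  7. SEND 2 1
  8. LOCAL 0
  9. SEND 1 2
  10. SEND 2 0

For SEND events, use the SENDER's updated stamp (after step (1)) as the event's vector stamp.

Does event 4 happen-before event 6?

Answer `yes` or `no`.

Answer: yes

Derivation:
Initial: VV[0]=[0, 0, 0]
Initial: VV[1]=[0, 0, 0]
Initial: VV[2]=[0, 0, 0]
Event 1: LOCAL 0: VV[0][0]++ -> VV[0]=[1, 0, 0]
Event 2: SEND 2->1: VV[2][2]++ -> VV[2]=[0, 0, 1], msg_vec=[0, 0, 1]; VV[1]=max(VV[1],msg_vec) then VV[1][1]++ -> VV[1]=[0, 1, 1]
Event 3: SEND 1->0: VV[1][1]++ -> VV[1]=[0, 2, 1], msg_vec=[0, 2, 1]; VV[0]=max(VV[0],msg_vec) then VV[0][0]++ -> VV[0]=[2, 2, 1]
Event 4: SEND 0->1: VV[0][0]++ -> VV[0]=[3, 2, 1], msg_vec=[3, 2, 1]; VV[1]=max(VV[1],msg_vec) then VV[1][1]++ -> VV[1]=[3, 3, 1]
Event 5: SEND 0->2: VV[0][0]++ -> VV[0]=[4, 2, 1], msg_vec=[4, 2, 1]; VV[2]=max(VV[2],msg_vec) then VV[2][2]++ -> VV[2]=[4, 2, 2]
Event 6: LOCAL 2: VV[2][2]++ -> VV[2]=[4, 2, 3]
Event 7: SEND 2->1: VV[2][2]++ -> VV[2]=[4, 2, 4], msg_vec=[4, 2, 4]; VV[1]=max(VV[1],msg_vec) then VV[1][1]++ -> VV[1]=[4, 4, 4]
Event 8: LOCAL 0: VV[0][0]++ -> VV[0]=[5, 2, 1]
Event 9: SEND 1->2: VV[1][1]++ -> VV[1]=[4, 5, 4], msg_vec=[4, 5, 4]; VV[2]=max(VV[2],msg_vec) then VV[2][2]++ -> VV[2]=[4, 5, 5]
Event 10: SEND 2->0: VV[2][2]++ -> VV[2]=[4, 5, 6], msg_vec=[4, 5, 6]; VV[0]=max(VV[0],msg_vec) then VV[0][0]++ -> VV[0]=[6, 5, 6]
Event 4 stamp: [3, 2, 1]
Event 6 stamp: [4, 2, 3]
[3, 2, 1] <= [4, 2, 3]? True. Equal? False. Happens-before: True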